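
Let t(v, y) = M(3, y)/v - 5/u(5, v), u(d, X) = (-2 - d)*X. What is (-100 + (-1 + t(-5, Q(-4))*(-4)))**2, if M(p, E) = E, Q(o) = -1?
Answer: 12552849/1225 ≈ 10247.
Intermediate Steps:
u(d, X) = X*(-2 - d)
t(v, y) = 5/(7*v) + y/v (t(v, y) = y/v - 5*(-1/(v*(2 + 5))) = y/v - 5*(-1/(7*v)) = y/v - (-5)/(7*v) = y/v + 5/(7*v) = 5/(7*v) + y/v)
(-100 + (-1 + t(-5, Q(-4))*(-4)))**2 = (-100 + (-1 + ((5/7 - 1)/(-5))*(-4)))**2 = (-100 + (-1 - 1/5*(-2/7)*(-4)))**2 = (-100 + (-1 + (2/35)*(-4)))**2 = (-100 + (-1 - 8/35))**2 = (-100 - 43/35)**2 = (-3543/35)**2 = 12552849/1225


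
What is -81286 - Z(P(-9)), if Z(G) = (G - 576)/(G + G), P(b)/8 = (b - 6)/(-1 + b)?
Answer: -162525/2 ≈ -81263.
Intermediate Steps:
P(b) = 8*(-6 + b)/(-1 + b) (P(b) = 8*((b - 6)/(-1 + b)) = 8*((-6 + b)/(-1 + b)) = 8*(-6 + b)/(-1 + b))
Z(G) = (-576 + G)/(2*G) (Z(G) = (-576 + G)/((2*G)) = (-576 + G)*(1/(2*G)) = (-576 + G)/(2*G))
-81286 - Z(P(-9)) = -81286 - (-576 + 8*(-6 - 9)/(-1 - 9))/(2*(8*(-6 - 9)/(-1 - 9))) = -81286 - (-576 + 8*(-15)/(-10))/(2*(8*(-15)/(-10))) = -81286 - (-576 + 8*(-⅒)*(-15))/(2*(8*(-⅒)*(-15))) = -81286 - (-576 + 12)/(2*12) = -81286 - (-564)/(2*12) = -81286 - 1*(-47/2) = -81286 + 47/2 = -162525/2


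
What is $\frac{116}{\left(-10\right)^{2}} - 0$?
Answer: $\frac{29}{25} \approx 1.16$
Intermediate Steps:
$\frac{116}{\left(-10\right)^{2}} - 0 = \frac{116}{100} + 0 = 116 \cdot \frac{1}{100} + 0 = \frac{29}{25} + 0 = \frac{29}{25}$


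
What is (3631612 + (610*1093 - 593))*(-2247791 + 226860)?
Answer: -8685454184319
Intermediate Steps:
(3631612 + (610*1093 - 593))*(-2247791 + 226860) = (3631612 + (666730 - 593))*(-2020931) = (3631612 + 666137)*(-2020931) = 4297749*(-2020931) = -8685454184319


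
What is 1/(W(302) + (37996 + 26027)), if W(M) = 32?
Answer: 1/64055 ≈ 1.5612e-5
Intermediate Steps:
1/(W(302) + (37996 + 26027)) = 1/(32 + (37996 + 26027)) = 1/(32 + 64023) = 1/64055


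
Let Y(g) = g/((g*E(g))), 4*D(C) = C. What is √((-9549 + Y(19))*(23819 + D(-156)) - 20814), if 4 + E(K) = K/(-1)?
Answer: I*√120134348926/23 ≈ 15070.0*I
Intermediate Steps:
D(C) = C/4
E(K) = -4 - K (E(K) = -4 + K/(-1) = -4 + K*(-1) = -4 - K)
Y(g) = 1/(-4 - g) (Y(g) = g/((g*(-4 - g))) = g*(1/(g*(-4 - g))) = 1/(-4 - g))
√((-9549 + Y(19))*(23819 + D(-156)) - 20814) = √((-9549 - 1/(4 + 19))*(23819 + (¼)*(-156)) - 20814) = √((-9549 - 1/23)*(23819 - 39) - 20814) = √((-9549 - 1*1/23)*23780 - 20814) = √((-9549 - 1/23)*23780 - 20814) = √(-219628/23*23780 - 20814) = √(-5222753840/23 - 20814) = √(-5223232562/23) = I*√120134348926/23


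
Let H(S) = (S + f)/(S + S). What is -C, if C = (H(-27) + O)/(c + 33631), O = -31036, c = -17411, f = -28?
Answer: 1675889/875880 ≈ 1.9134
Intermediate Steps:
H(S) = (-28 + S)/(2*S) (H(S) = (S - 28)/(S + S) = (-28 + S)/((2*S)) = (-28 + S)*(1/(2*S)) = (-28 + S)/(2*S))
C = -1675889/875880 (C = ((1/2)*(-28 - 27)/(-27) - 31036)/(-17411 + 33631) = ((1/2)*(-1/27)*(-55) - 31036)/16220 = (55/54 - 31036)*(1/16220) = -1675889/54*1/16220 = -1675889/875880 ≈ -1.9134)
-C = -1*(-1675889/875880) = 1675889/875880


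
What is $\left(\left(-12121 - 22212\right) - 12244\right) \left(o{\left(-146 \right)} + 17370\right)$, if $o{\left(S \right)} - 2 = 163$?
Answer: $-816727695$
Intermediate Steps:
$o{\left(S \right)} = 165$ ($o{\left(S \right)} = 2 + 163 = 165$)
$\left(\left(-12121 - 22212\right) - 12244\right) \left(o{\left(-146 \right)} + 17370\right) = \left(\left(-12121 - 22212\right) - 12244\right) \left(165 + 17370\right) = \left(-34333 - 12244\right) 17535 = \left(-46577\right) 17535 = -816727695$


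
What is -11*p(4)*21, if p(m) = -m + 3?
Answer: 231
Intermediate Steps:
p(m) = 3 - m
-11*p(4)*21 = -11*(3 - 1*4)*21 = -11*(3 - 4)*21 = -11*(-1)*21 = 11*21 = 231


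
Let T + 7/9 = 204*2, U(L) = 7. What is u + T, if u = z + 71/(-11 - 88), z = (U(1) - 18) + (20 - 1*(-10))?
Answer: 42125/99 ≈ 425.50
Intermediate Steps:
z = 19 (z = (7 - 18) + (20 - 1*(-10)) = -11 + (20 + 10) = -11 + 30 = 19)
T = 3665/9 (T = -7/9 + 204*2 = -7/9 + 408 = 3665/9 ≈ 407.22)
u = 1810/99 (u = 19 + 71/(-11 - 88) = 19 + 71/(-99) = 19 + 71*(-1/99) = 19 - 71/99 = 1810/99 ≈ 18.283)
u + T = 1810/99 + 3665/9 = 42125/99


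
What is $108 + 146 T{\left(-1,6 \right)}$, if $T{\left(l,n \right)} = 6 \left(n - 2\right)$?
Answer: $3612$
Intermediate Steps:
$T{\left(l,n \right)} = -12 + 6 n$ ($T{\left(l,n \right)} = 6 \left(-2 + n\right) = -12 + 6 n$)
$108 + 146 T{\left(-1,6 \right)} = 108 + 146 \left(-12 + 6 \cdot 6\right) = 108 + 146 \left(-12 + 36\right) = 108 + 146 \cdot 24 = 108 + 3504 = 3612$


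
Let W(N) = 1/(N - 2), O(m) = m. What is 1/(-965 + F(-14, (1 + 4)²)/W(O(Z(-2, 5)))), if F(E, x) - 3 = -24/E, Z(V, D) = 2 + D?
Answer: -7/6590 ≈ -0.0010622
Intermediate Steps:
F(E, x) = 3 - 24/E
W(N) = 1/(-2 + N)
1/(-965 + F(-14, (1 + 4)²)/W(O(Z(-2, 5)))) = 1/(-965 + (3 - 24/(-14))/(1/(-2 + (2 + 5)))) = 1/(-965 + (3 - 24*(-1/14))/(1/(-2 + 7))) = 1/(-965 + (3 + 12/7)/(1/5)) = 1/(-965 + 33/(7*(⅕))) = 1/(-965 + (33/7)*5) = 1/(-965 + 165/7) = 1/(-6590/7) = -7/6590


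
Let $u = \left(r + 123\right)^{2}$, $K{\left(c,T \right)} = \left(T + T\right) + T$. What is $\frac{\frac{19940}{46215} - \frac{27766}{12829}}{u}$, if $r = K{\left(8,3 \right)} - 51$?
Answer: $- \frac{205479086}{777993190767} \approx -0.00026411$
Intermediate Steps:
$K{\left(c,T \right)} = 3 T$ ($K{\left(c,T \right)} = 2 T + T = 3 T$)
$r = -42$ ($r = 3 \cdot 3 - 51 = 9 - 51 = -42$)
$u = 6561$ ($u = \left(-42 + 123\right)^{2} = 81^{2} = 6561$)
$\frac{\frac{19940}{46215} - \frac{27766}{12829}}{u} = \frac{\frac{19940}{46215} - \frac{27766}{12829}}{6561} = \left(19940 \cdot \frac{1}{46215} - \frac{27766}{12829}\right) \frac{1}{6561} = \left(\frac{3988}{9243} - \frac{27766}{12829}\right) \frac{1}{6561} = \left(- \frac{205479086}{118578447}\right) \frac{1}{6561} = - \frac{205479086}{777993190767}$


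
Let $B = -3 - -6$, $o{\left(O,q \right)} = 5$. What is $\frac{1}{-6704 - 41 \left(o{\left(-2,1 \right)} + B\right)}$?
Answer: $- \frac{1}{7032} \approx -0.00014221$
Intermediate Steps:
$B = 3$ ($B = -3 + 6 = 3$)
$\frac{1}{-6704 - 41 \left(o{\left(-2,1 \right)} + B\right)} = \frac{1}{-6704 - 41 \left(5 + 3\right)} = \frac{1}{-6704 - 328} = \frac{1}{-7032} = - \frac{1}{7032}$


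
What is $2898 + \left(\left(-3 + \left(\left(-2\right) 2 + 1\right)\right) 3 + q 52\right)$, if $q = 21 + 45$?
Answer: $6312$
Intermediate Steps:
$q = 66$
$2898 + \left(\left(-3 + \left(\left(-2\right) 2 + 1\right)\right) 3 + q 52\right) = 2898 + \left(\left(-3 + \left(\left(-2\right) 2 + 1\right)\right) 3 + 66 \cdot 52\right) = 2898 + \left(\left(-3 + \left(-4 + 1\right)\right) 3 + 3432\right) = 2898 + \left(\left(-3 - 3\right) 3 + 3432\right) = 2898 + \left(\left(-6\right) 3 + 3432\right) = 2898 + \left(-18 + 3432\right) = 2898 + 3414 = 6312$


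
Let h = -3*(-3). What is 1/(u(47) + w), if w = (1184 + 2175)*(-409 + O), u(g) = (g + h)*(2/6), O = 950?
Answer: 3/5451713 ≈ 5.5029e-7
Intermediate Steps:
h = 9
u(g) = 3 + g/3 (u(g) = (g + 9)*(2/6) = (9 + g)*(2*(1/6)) = (9 + g)*(1/3) = 3 + g/3)
w = 1817219 (w = (1184 + 2175)*(-409 + 950) = 3359*541 = 1817219)
1/(u(47) + w) = 1/((3 + (1/3)*47) + 1817219) = 1/((3 + 47/3) + 1817219) = 1/(56/3 + 1817219) = 1/(5451713/3) = 3/5451713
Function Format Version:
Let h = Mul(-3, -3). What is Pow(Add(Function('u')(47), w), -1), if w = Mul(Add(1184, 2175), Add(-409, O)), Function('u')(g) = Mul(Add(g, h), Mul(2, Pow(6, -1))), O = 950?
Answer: Rational(3, 5451713) ≈ 5.5029e-7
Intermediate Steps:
h = 9
Function('u')(g) = Add(3, Mul(Rational(1, 3), g)) (Function('u')(g) = Mul(Add(g, 9), Mul(2, Pow(6, -1))) = Mul(Add(9, g), Mul(2, Rational(1, 6))) = Mul(Add(9, g), Rational(1, 3)) = Add(3, Mul(Rational(1, 3), g)))
w = 1817219 (w = Mul(Add(1184, 2175), Add(-409, 950)) = Mul(3359, 541) = 1817219)
Pow(Add(Function('u')(47), w), -1) = Pow(Add(Add(3, Mul(Rational(1, 3), 47)), 1817219), -1) = Pow(Add(Add(3, Rational(47, 3)), 1817219), -1) = Pow(Add(Rational(56, 3), 1817219), -1) = Pow(Rational(5451713, 3), -1) = Rational(3, 5451713)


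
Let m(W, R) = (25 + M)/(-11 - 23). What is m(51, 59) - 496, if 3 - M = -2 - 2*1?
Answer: -8448/17 ≈ -496.94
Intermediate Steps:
M = 7 (M = 3 - (-2 - 2*1) = 3 - (-2 - 2) = 3 - 1*(-4) = 3 + 4 = 7)
m(W, R) = -16/17 (m(W, R) = (25 + 7)/(-11 - 23) = 32/(-34) = 32*(-1/34) = -16/17)
m(51, 59) - 496 = -16/17 - 496 = -8448/17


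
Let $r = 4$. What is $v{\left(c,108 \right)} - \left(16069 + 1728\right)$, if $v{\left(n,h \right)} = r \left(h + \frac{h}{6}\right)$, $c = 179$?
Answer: $-17293$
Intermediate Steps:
$v{\left(n,h \right)} = \frac{14 h}{3}$ ($v{\left(n,h \right)} = 4 \left(h + \frac{h}{6}\right) = 4 \frac{7 h}{6} = \frac{14 h}{3}$)
$v{\left(c,108 \right)} - \left(16069 + 1728\right) = \frac{14}{3} \cdot 108 - \left(16069 + 1728\right) = 504 - 17797 = -17293$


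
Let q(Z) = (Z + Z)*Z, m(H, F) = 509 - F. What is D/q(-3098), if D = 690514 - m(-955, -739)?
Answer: 344633/9597604 ≈ 0.035908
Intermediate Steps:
q(Z) = 2*Z² (q(Z) = (2*Z)*Z = 2*Z²)
D = 689266 (D = 690514 - (509 - 1*(-739)) = 690514 - (509 + 739) = 690514 - 1*1248 = 690514 - 1248 = 689266)
D/q(-3098) = 689266/((2*(-3098)²)) = 689266/((2*9597604)) = 689266/19195208 = 689266*(1/19195208) = 344633/9597604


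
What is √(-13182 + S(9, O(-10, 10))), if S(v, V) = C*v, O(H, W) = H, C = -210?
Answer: 4*I*√942 ≈ 122.77*I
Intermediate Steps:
S(v, V) = -210*v
√(-13182 + S(9, O(-10, 10))) = √(-13182 - 210*9) = √(-13182 - 1890) = √(-15072) = 4*I*√942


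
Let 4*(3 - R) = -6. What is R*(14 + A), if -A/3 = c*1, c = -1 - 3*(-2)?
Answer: -9/2 ≈ -4.5000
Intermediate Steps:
c = 5 (c = -1 + 6 = 5)
R = 9/2 (R = 3 - 1/4*(-6) = 3 + 3/2 = 9/2 ≈ 4.5000)
A = -15 ≈ -15.000
R*(14 + A) = 9*(14 - 15)/2 = (9/2)*(-1) = -9/2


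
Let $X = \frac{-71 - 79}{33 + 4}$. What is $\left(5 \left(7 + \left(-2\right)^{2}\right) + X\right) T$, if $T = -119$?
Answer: $- \frac{224315}{37} \approx -6062.6$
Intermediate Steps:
$X = - \frac{150}{37} \approx -4.0541$
$\left(5 \left(7 + \left(-2\right)^{2}\right) + X\right) T = \left(5 \left(7 + \left(-2\right)^{2}\right) - \frac{150}{37}\right) \left(-119\right) = \left(5 \left(7 + 4\right) - \frac{150}{37}\right) \left(-119\right) = \left(5 \cdot 11 - \frac{150}{37}\right) \left(-119\right) = \left(55 - \frac{150}{37}\right) \left(-119\right) = \frac{1885}{37} \left(-119\right) = - \frac{224315}{37}$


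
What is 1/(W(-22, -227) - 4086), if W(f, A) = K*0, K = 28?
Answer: -1/4086 ≈ -0.00024474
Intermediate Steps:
W(f, A) = 0 (W(f, A) = 28*0 = 0)
1/(W(-22, -227) - 4086) = 1/(0 - 4086) = 1/(-4086) = -1/4086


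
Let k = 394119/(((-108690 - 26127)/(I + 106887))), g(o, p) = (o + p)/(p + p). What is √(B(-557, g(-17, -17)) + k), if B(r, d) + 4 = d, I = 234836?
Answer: 4*I*√126091280023734/44939 ≈ 999.49*I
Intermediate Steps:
g(o, p) = (o + p)/(2*p) (g(o, p) = (o + p)/((2*p)) = (o + p)*(1/(2*p)) = (o + p)/(2*p))
B(r, d) = -4 + d
k = -44893175679/44939 (k = 394119/(((-108690 - 26127)/(234836 + 106887))) = 394119/((-134817/341723)) = 394119/((-134817*1/341723)) = 394119/(-134817/341723) = 394119*(-341723/134817) = -44893175679/44939 ≈ -9.9898e+5)
√(B(-557, g(-17, -17)) + k) = √((-4 + (½)*(-17 - 17)/(-17)) - 44893175679/44939) = √((-4 + (½)*(-1/17)*(-34)) - 44893175679/44939) = √((-4 + 1) - 44893175679/44939) = √(-3 - 44893175679/44939) = √(-44893310496/44939) = 4*I*√126091280023734/44939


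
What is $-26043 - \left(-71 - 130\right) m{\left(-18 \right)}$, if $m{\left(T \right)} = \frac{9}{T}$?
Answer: $- \frac{52287}{2} \approx -26144.0$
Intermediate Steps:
$-26043 - \left(-71 - 130\right) m{\left(-18 \right)} = -26043 - \left(-71 - 130\right) \frac{9}{-18} = -26043 - - 201 \cdot 9 \left(- \frac{1}{18}\right) = -26043 - \left(-201\right) \left(- \frac{1}{2}\right) = -26043 - \frac{201}{2} = - \frac{52287}{2}$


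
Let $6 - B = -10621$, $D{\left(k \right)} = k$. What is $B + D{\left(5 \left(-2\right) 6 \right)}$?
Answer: $10567$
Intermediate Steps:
$B = 10627$ ($B = 6 - -10621 = 6 + 10621 = 10627$)
$B + D{\left(5 \left(-2\right) 6 \right)} = 10627 + 5 \left(-2\right) 6 = 10627 - 60 = 10567$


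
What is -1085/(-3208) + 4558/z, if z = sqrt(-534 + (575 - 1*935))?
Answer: 1085/3208 - 2279*I*sqrt(894)/447 ≈ 0.33822 - 152.44*I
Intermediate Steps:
z = I*sqrt(894) (z = sqrt(-534 + (575 - 935)) = sqrt(-534 - 360) = sqrt(-894) = I*sqrt(894) ≈ 29.9*I)
-1085/(-3208) + 4558/z = -1085/(-3208) + 4558/((I*sqrt(894))) = -1085*(-1/3208) + 4558*(-I*sqrt(894)/894) = 1085/3208 - 2279*I*sqrt(894)/447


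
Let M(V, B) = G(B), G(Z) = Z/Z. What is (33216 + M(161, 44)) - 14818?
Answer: 18399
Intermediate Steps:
G(Z) = 1
M(V, B) = 1
(33216 + M(161, 44)) - 14818 = (33216 + 1) - 14818 = 33217 - 14818 = 18399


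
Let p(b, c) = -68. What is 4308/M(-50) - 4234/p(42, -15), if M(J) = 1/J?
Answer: -7321483/34 ≈ -2.1534e+5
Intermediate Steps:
4308/M(-50) - 4234/p(42, -15) = 4308/(1/(-50)) - 4234/(-68) = 4308/(-1/50) - 4234*(-1/68) = 4308*(-50) + 2117/34 = -215400 + 2117/34 = -7321483/34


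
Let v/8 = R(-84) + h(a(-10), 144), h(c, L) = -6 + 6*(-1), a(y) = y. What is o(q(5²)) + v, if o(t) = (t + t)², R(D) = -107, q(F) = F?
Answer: 1548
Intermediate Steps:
h(c, L) = -12 (h(c, L) = -6 - 6 = -12)
o(t) = 4*t² (o(t) = (2*t)² = 4*t²)
v = -952 (v = 8*(-107 - 12) = 8*(-119) = -952)
o(q(5²)) + v = 4*(5²)² - 952 = 4*25² - 952 = 4*625 - 952 = 2500 - 952 = 1548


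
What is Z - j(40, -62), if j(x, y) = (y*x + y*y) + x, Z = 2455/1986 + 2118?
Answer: 1420459/1986 ≈ 715.24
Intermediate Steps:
Z = 4208803/1986 (Z = 2455*(1/1986) + 2118 = 2455/1986 + 2118 = 4208803/1986 ≈ 2119.2)
j(x, y) = x + y**2 + x*y (j(x, y) = (x*y + y**2) + x = (y**2 + x*y) + x = x + y**2 + x*y)
Z - j(40, -62) = 4208803/1986 - (40 + (-62)**2 + 40*(-62)) = 4208803/1986 - (40 + 3844 - 2480) = 4208803/1986 - 1*1404 = 4208803/1986 - 1404 = 1420459/1986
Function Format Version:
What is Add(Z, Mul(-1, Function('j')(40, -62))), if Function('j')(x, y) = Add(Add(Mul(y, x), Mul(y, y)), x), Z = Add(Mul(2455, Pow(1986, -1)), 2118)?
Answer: Rational(1420459, 1986) ≈ 715.24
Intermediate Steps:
Z = Rational(4208803, 1986) (Z = Add(Mul(2455, Rational(1, 1986)), 2118) = Add(Rational(2455, 1986), 2118) = Rational(4208803, 1986) ≈ 2119.2)
Function('j')(x, y) = Add(x, Pow(y, 2), Mul(x, y)) (Function('j')(x, y) = Add(Add(Mul(x, y), Pow(y, 2)), x) = Add(Add(Pow(y, 2), Mul(x, y)), x) = Add(x, Pow(y, 2), Mul(x, y)))
Add(Z, Mul(-1, Function('j')(40, -62))) = Add(Rational(4208803, 1986), Mul(-1, Add(40, Pow(-62, 2), Mul(40, -62)))) = Add(Rational(4208803, 1986), Mul(-1, Add(40, 3844, -2480))) = Add(Rational(4208803, 1986), Mul(-1, 1404)) = Add(Rational(4208803, 1986), -1404) = Rational(1420459, 1986)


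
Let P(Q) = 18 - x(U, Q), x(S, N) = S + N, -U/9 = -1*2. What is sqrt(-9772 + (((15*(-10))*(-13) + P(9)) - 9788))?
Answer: I*sqrt(17619) ≈ 132.74*I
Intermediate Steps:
U = 18 (U = -(-9)*2 = -9*(-2) = 18)
x(S, N) = N + S
P(Q) = -Q (P(Q) = 18 - (Q + 18) = 18 - (18 + Q) = 18 + (-18 - Q) = -Q)
sqrt(-9772 + (((15*(-10))*(-13) + P(9)) - 9788)) = sqrt(-9772 + (((15*(-10))*(-13) - 1*9) - 9788)) = sqrt(-9772 + ((-150*(-13) - 9) - 9788)) = sqrt(-9772 + ((1950 - 9) - 9788)) = sqrt(-9772 + (1941 - 9788)) = sqrt(-9772 - 7847) = sqrt(-17619) = I*sqrt(17619)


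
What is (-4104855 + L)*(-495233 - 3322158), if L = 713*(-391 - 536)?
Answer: 18192944932146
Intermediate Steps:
L = -660951 (L = 713*(-927) = -660951)
(-4104855 + L)*(-495233 - 3322158) = (-4104855 - 660951)*(-495233 - 3322158) = -4765806*(-3817391) = 18192944932146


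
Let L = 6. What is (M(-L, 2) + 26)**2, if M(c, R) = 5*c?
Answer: 16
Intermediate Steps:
(M(-L, 2) + 26)**2 = (5*(-1*6) + 26)**2 = (5*(-6) + 26)**2 = (-30 + 26)**2 = (-4)**2 = 16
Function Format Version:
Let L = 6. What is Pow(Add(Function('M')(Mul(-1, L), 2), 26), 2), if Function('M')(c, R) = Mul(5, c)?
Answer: 16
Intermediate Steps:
Pow(Add(Function('M')(Mul(-1, L), 2), 26), 2) = Pow(Add(Mul(5, Mul(-1, 6)), 26), 2) = Pow(Add(Mul(5, -6), 26), 2) = Pow(Add(-30, 26), 2) = Pow(-4, 2) = 16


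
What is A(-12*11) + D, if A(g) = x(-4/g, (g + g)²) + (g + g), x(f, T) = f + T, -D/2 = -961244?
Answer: 65733361/33 ≈ 1.9919e+6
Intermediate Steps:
D = 1922488 (D = -2*(-961244) = 1922488)
x(f, T) = T + f
A(g) = -4/g + 2*g + 4*g² (A(g) = ((g + g)² - 4/g) + (g + g) = ((2*g)² - 4/g) + 2*g = (4*g² - 4/g) + 2*g = (-4/g + 4*g²) + 2*g = -4/g + 2*g + 4*g²)
A(-12*11) + D = (-4/((-12*11)) + 2*(-12*11) + 4*(-12*11)²) + 1922488 = (-4/(-132) + 2*(-132) + 4*(-132)²) + 1922488 = (-4*(-1/132) - 264 + 4*17424) + 1922488 = (1/33 - 264 + 69696) + 1922488 = 2291257/33 + 1922488 = 65733361/33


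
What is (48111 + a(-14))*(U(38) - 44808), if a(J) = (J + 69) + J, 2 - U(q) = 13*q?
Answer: -2181285600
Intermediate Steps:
U(q) = 2 - 13*q
a(J) = 69 + 2*J (a(J) = (69 + J) + J = 69 + 2*J)
(48111 + a(-14))*(U(38) - 44808) = (48111 + (69 + 2*(-14)))*((2 - 13*38) - 44808) = (48111 + (69 - 28))*((2 - 494) - 44808) = (48111 + 41)*(-492 - 44808) = 48152*(-45300) = -2181285600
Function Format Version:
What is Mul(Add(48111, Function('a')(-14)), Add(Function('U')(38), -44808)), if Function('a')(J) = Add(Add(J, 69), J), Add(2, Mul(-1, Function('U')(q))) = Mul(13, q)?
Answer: -2181285600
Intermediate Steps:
Function('U')(q) = Add(2, Mul(-13, q)) (Function('U')(q) = Add(2, Mul(-1, Mul(13, q))) = Add(2, Mul(-13, q)))
Function('a')(J) = Add(69, Mul(2, J)) (Function('a')(J) = Add(Add(69, J), J) = Add(69, Mul(2, J)))
Mul(Add(48111, Function('a')(-14)), Add(Function('U')(38), -44808)) = Mul(Add(48111, Add(69, Mul(2, -14))), Add(Add(2, Mul(-13, 38)), -44808)) = Mul(Add(48111, Add(69, -28)), Add(Add(2, -494), -44808)) = Mul(Add(48111, 41), Add(-492, -44808)) = Mul(48152, -45300) = -2181285600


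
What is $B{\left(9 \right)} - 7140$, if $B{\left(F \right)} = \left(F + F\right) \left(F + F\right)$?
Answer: $-6816$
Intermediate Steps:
$B{\left(F \right)} = 4 F^{2}$ ($B{\left(F \right)} = 2 F 2 F = 4 F^{2}$)
$B{\left(9 \right)} - 7140 = 4 \cdot 9^{2} - 7140 = 4 \cdot 81 - 7140 = 324 - 7140 = -6816$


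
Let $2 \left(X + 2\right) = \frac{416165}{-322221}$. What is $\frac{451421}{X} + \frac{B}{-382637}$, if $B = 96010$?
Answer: $- \frac{111314873430454724}{652414834213} \approx -1.7062 \cdot 10^{5}$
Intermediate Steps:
$X = - \frac{1705049}{644442}$ ($X = -2 + \frac{416165 \frac{1}{-322221}}{2} = -2 + \frac{416165 \left(- \frac{1}{322221}\right)}{2} = -2 + \frac{1}{2} \left(- \frac{416165}{322221}\right) = -2 - \frac{416165}{644442} = - \frac{1705049}{644442} \approx -2.6458$)
$\frac{451421}{X} + \frac{B}{-382637} = \frac{451421}{- \frac{1705049}{644442}} + \frac{96010}{-382637} = 451421 \left(- \frac{644442}{1705049}\right) + 96010 \left(- \frac{1}{382637}\right) = - \frac{290914652082}{1705049} - \frac{96010}{382637} = - \frac{111314873430454724}{652414834213}$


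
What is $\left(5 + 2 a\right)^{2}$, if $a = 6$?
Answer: $289$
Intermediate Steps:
$\left(5 + 2 a\right)^{2} = \left(5 + 2 \cdot 6\right)^{2} = \left(5 + 12\right)^{2} = 17^{2} = 289$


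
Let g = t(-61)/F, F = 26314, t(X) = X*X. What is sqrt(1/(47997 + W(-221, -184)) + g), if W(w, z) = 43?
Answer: sqrt(14125260992853890)/316031140 ≈ 0.37607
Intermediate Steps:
t(X) = X**2
g = 3721/26314 (g = (-61)**2/26314 = 3721*(1/26314) = 3721/26314 ≈ 0.14141)
sqrt(1/(47997 + W(-221, -184)) + g) = sqrt(1/(47997 + 43) + 3721/26314) = sqrt(1/48040 + 3721/26314) = sqrt(89391577/632062280) = sqrt(14125260992853890)/316031140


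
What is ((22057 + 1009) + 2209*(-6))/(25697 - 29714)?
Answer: -9812/4017 ≈ -2.4426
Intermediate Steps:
((22057 + 1009) + 2209*(-6))/(25697 - 29714) = (23066 - 13254)/(-4017) = 9812*(-1/4017) = -9812/4017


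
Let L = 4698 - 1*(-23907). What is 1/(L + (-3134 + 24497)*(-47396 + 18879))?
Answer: -1/609180066 ≈ -1.6416e-9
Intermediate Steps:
L = 28605 (L = 4698 + 23907 = 28605)
1/(L + (-3134 + 24497)*(-47396 + 18879)) = 1/(28605 + (-3134 + 24497)*(-47396 + 18879)) = 1/(28605 + 21363*(-28517)) = 1/(28605 - 609208671) = 1/(-609180066) = -1/609180066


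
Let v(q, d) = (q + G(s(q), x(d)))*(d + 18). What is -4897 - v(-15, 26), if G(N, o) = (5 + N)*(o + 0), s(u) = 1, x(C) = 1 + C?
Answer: -11365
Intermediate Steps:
G(N, o) = o*(5 + N) (G(N, o) = (5 + N)*o = o*(5 + N))
v(q, d) = (18 + d)*(6 + q + 6*d) (v(q, d) = (q + (1 + d)*(5 + 1))*(d + 18) = (q + (1 + d)*6)*(18 + d) = (q + (6 + 6*d))*(18 + d) = (6 + q + 6*d)*(18 + d) = (18 + d)*(6 + q + 6*d))
-4897 - v(-15, 26) = -4897 - (108 + 6*26² + 18*(-15) + 114*26 + 26*(-15)) = -4897 - (108 + 6*676 - 270 + 2964 - 390) = -4897 - (108 + 4056 - 270 + 2964 - 390) = -4897 - 1*6468 = -4897 - 6468 = -11365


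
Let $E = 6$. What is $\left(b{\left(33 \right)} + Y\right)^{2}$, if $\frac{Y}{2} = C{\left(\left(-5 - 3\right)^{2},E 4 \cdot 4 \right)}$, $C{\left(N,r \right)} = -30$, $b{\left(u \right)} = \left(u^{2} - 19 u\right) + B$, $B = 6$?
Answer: $166464$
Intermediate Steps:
$b{\left(u \right)} = 6 + u^{2} - 19 u$ ($b{\left(u \right)} = \left(u^{2} - 19 u\right) + 6 = 6 + u^{2} - 19 u$)
$Y = -60$ ($Y = 2 \left(-30\right) = -60$)
$\left(b{\left(33 \right)} + Y\right)^{2} = \left(\left(6 + 33^{2} - 627\right) - 60\right)^{2} = \left(\left(6 + 1089 - 627\right) - 60\right)^{2} = \left(468 - 60\right)^{2} = 408^{2} = 166464$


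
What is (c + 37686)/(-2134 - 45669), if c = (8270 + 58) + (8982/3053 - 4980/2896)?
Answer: -101710759191/105662412716 ≈ -0.96260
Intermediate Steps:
c = 18410679999/2210372 (c = 8328 + (8982*(1/3053) - 4980*1/2896) = 8328 + (8982/3053 - 1245/724) = 8328 + 2701983/2210372 = 18410679999/2210372 ≈ 8329.2)
(c + 37686)/(-2134 - 45669) = (18410679999/2210372 + 37686)/(-2134 - 45669) = (101710759191/2210372)/(-47803) = (101710759191/2210372)*(-1/47803) = -101710759191/105662412716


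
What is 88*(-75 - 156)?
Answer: -20328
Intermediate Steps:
88*(-75 - 156) = 88*(-231) = -20328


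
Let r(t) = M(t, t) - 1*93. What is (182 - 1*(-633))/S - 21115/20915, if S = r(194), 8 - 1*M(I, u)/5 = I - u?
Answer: -3632964/221699 ≈ -16.387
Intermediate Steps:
M(I, u) = 40 - 5*I + 5*u (M(I, u) = 40 - 5*(I - u) = 40 + (-5*I + 5*u) = 40 - 5*I + 5*u)
r(t) = -53 (r(t) = (40 - 5*t + 5*t) - 1*93 = 40 - 93 = -53)
S = -53
(182 - 1*(-633))/S - 21115/20915 = (182 - 1*(-633))/(-53) - 21115/20915 = (182 + 633)*(-1/53) - 21115*1/20915 = 815*(-1/53) - 4223/4183 = -815/53 - 4223/4183 = -3632964/221699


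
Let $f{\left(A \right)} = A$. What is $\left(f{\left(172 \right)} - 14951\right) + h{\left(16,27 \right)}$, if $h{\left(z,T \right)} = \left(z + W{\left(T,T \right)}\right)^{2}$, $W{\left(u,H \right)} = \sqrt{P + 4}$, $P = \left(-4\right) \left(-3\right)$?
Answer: $-14379$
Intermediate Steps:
$P = 12$
$W{\left(u,H \right)} = 4$ ($W{\left(u,H \right)} = \sqrt{12 + 4} = \sqrt{16} = 4$)
$h{\left(z,T \right)} = \left(4 + z\right)^{2}$ ($h{\left(z,T \right)} = \left(z + 4\right)^{2} = \left(4 + z\right)^{2}$)
$\left(f{\left(172 \right)} - 14951\right) + h{\left(16,27 \right)} = \left(172 - 14951\right) + \left(4 + 16\right)^{2} = \left(172 - 14951\right) + 20^{2} = \left(172 - 14951\right) + 400 = -14779 + 400 = -14379$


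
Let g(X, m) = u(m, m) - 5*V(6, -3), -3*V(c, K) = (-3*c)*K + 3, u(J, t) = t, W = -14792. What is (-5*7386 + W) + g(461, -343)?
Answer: -51970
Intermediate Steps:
V(c, K) = -1 + K*c (V(c, K) = -((-3*c)*K + 3)/3 = -(-3*K*c + 3)/3 = -(3 - 3*K*c)/3 = -1 + K*c)
g(X, m) = 95 + m (g(X, m) = m - 5*(-1 - 3*6) = m - 5*(-1 - 18) = m - 5*(-19) = m + 95 = 95 + m)
(-5*7386 + W) + g(461, -343) = (-5*7386 - 14792) + (95 - 343) = (-36930 - 14792) - 248 = -51722 - 248 = -51970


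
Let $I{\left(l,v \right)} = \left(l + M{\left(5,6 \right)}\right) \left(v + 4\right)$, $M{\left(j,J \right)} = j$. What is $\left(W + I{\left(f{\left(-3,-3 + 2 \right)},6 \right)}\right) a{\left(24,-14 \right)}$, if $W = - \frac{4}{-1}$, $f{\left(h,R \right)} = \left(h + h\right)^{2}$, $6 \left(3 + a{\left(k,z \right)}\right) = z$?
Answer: $-2208$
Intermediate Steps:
$a{\left(k,z \right)} = -3 + \frac{z}{6}$
$f{\left(h,R \right)} = 4 h^{2}$ ($f{\left(h,R \right)} = \left(2 h\right)^{2} = 4 h^{2}$)
$I{\left(l,v \right)} = \left(4 + v\right) \left(5 + l\right)$ ($I{\left(l,v \right)} = \left(l + 5\right) \left(v + 4\right) = \left(5 + l\right) \left(4 + v\right) = \left(4 + v\right) \left(5 + l\right)$)
$W = 4$ ($W = \left(-4\right) \left(-1\right) = 4$)
$\left(W + I{\left(f{\left(-3,-3 + 2 \right)},6 \right)}\right) a{\left(24,-14 \right)} = \left(4 + \left(20 + 4 \cdot 4 \left(-3\right)^{2} + 5 \cdot 6 + 4 \left(-3\right)^{2} \cdot 6\right)\right) \left(-3 + \frac{1}{6} \left(-14\right)\right) = \left(4 + \left(20 + 4 \cdot 4 \cdot 9 + 30 + 4 \cdot 9 \cdot 6\right)\right) \left(-3 - \frac{7}{3}\right) = \left(4 + \left(20 + 4 \cdot 36 + 30 + 36 \cdot 6\right)\right) \left(- \frac{16}{3}\right) = \left(4 + \left(20 + 144 + 30 + 216\right)\right) \left(- \frac{16}{3}\right) = \left(4 + 410\right) \left(- \frac{16}{3}\right) = 414 \left(- \frac{16}{3}\right) = -2208$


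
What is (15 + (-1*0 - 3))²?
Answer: 144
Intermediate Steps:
(15 + (-1*0 - 3))² = (15 + (0 - 3))² = (15 - 3)² = 12² = 144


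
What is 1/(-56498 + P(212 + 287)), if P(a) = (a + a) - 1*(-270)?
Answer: -1/55230 ≈ -1.8106e-5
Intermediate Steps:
P(a) = 270 + 2*a (P(a) = 2*a + 270 = 270 + 2*a)
1/(-56498 + P(212 + 287)) = 1/(-56498 + (270 + 2*(212 + 287))) = 1/(-56498 + (270 + 2*499)) = 1/(-56498 + (270 + 998)) = 1/(-56498 + 1268) = 1/(-55230) = -1/55230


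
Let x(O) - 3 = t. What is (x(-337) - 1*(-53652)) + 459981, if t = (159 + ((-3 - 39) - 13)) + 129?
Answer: 513869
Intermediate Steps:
t = 233 (t = (159 + (-42 - 13)) + 129 = (159 - 55) + 129 = 104 + 129 = 233)
x(O) = 236 (x(O) = 3 + 233 = 236)
(x(-337) - 1*(-53652)) + 459981 = (236 - 1*(-53652)) + 459981 = (236 + 53652) + 459981 = 53888 + 459981 = 513869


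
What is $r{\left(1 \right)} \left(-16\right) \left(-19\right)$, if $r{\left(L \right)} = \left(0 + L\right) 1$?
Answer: $304$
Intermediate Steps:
$r{\left(L \right)} = L$ ($r{\left(L \right)} = L 1 = L$)
$r{\left(1 \right)} \left(-16\right) \left(-19\right) = 1 \left(-16\right) \left(-19\right) = \left(-16\right) \left(-19\right) = 304$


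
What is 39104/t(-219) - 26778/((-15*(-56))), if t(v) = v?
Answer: -6451957/30660 ≈ -210.44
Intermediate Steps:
39104/t(-219) - 26778/((-15*(-56))) = 39104/(-219) - 26778/((-15*(-56))) = 39104*(-1/219) - 26778/840 = -39104/219 - 26778*1/840 = -39104/219 - 4463/140 = -6451957/30660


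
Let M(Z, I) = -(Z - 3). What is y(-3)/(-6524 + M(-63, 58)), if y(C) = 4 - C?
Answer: -7/6458 ≈ -0.0010839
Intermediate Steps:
M(Z, I) = 3 - Z (M(Z, I) = -(-3 + Z) = 3 - Z)
y(-3)/(-6524 + M(-63, 58)) = (4 - 1*(-3))/(-6524 + (3 - 1*(-63))) = (4 + 3)/(-6524 + (3 + 63)) = 7/(-6524 + 66) = 7/(-6458) = -1/6458*7 = -7/6458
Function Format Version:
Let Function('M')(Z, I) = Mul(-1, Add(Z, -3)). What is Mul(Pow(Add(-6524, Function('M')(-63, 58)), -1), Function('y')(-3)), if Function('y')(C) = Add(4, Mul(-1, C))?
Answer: Rational(-7, 6458) ≈ -0.0010839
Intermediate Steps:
Function('M')(Z, I) = Add(3, Mul(-1, Z)) (Function('M')(Z, I) = Mul(-1, Add(-3, Z)) = Add(3, Mul(-1, Z)))
Mul(Pow(Add(-6524, Function('M')(-63, 58)), -1), Function('y')(-3)) = Mul(Pow(Add(-6524, Add(3, Mul(-1, -63))), -1), Add(4, Mul(-1, -3))) = Mul(Pow(Add(-6524, Add(3, 63)), -1), Add(4, 3)) = Mul(Pow(Add(-6524, 66), -1), 7) = Mul(Pow(-6458, -1), 7) = Mul(Rational(-1, 6458), 7) = Rational(-7, 6458)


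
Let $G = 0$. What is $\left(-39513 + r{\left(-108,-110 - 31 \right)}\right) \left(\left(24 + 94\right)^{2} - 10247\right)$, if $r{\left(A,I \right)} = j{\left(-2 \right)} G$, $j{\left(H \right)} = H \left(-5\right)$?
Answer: $-145289301$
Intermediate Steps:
$j{\left(H \right)} = - 5 H$
$r{\left(A,I \right)} = 0$ ($r{\left(A,I \right)} = \left(-5\right) \left(-2\right) 0 = 10 \cdot 0 = 0$)
$\left(-39513 + r{\left(-108,-110 - 31 \right)}\right) \left(\left(24 + 94\right)^{2} - 10247\right) = \left(-39513 + 0\right) \left(\left(24 + 94\right)^{2} - 10247\right) = - 39513 \left(118^{2} - 10247\right) = - 39513 \left(13924 - 10247\right) = \left(-39513\right) 3677 = -145289301$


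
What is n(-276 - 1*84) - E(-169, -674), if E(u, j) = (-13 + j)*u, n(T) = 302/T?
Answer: -20898691/180 ≈ -1.1610e+5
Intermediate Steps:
E(u, j) = u*(-13 + j)
n(-276 - 1*84) - E(-169, -674) = 302/(-276 - 1*84) - (-169)*(-13 - 674) = 302/(-276 - 84) - (-169)*(-687) = 302/(-360) - 1*116103 = 302*(-1/360) - 116103 = -151/180 - 116103 = -20898691/180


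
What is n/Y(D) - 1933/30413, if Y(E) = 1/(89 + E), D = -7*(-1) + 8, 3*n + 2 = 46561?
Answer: 147263876369/91239 ≈ 1.6140e+6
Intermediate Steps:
n = 46559/3 (n = -⅔ + (⅓)*46561 = -⅔ + 46561/3 = 46559/3 ≈ 15520.)
D = 15 (D = 7 + 8 = 15)
n/Y(D) - 1933/30413 = 46559/(3*(1/(89 + 15))) - 1933/30413 = 46559/(3*(1/104)) - 1933*1/30413 = 46559/(3*(1/104)) - 1933/30413 = (46559/3)*104 - 1933/30413 = 4842136/3 - 1933/30413 = 147263876369/91239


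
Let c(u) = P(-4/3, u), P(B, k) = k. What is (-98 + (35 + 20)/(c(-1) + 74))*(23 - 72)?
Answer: 347851/73 ≈ 4765.1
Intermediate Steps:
c(u) = u
(-98 + (35 + 20)/(c(-1) + 74))*(23 - 72) = (-98 + (35 + 20)/(-1 + 74))*(23 - 72) = (-98 + 55/73)*(-49) = -7099/73*(-49) = 347851/73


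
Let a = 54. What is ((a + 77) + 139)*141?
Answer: 38070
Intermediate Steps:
((a + 77) + 139)*141 = ((54 + 77) + 139)*141 = (131 + 139)*141 = 270*141 = 38070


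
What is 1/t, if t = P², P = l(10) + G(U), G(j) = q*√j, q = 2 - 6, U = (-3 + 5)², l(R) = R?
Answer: ¼ ≈ 0.25000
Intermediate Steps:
U = 4 (U = 2² = 4)
q = -4
G(j) = -4*√j
P = 2 (P = 10 - 4*√4 = 10 - 4*2 = 10 - 8 = 2)
t = 4 (t = 2² = 4)
1/t = 1/4 = ¼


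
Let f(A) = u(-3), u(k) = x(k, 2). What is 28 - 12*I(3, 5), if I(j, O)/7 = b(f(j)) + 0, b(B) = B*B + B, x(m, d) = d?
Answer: -476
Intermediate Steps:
u(k) = 2
f(A) = 2
b(B) = B + B**2 (b(B) = B**2 + B = B + B**2)
I(j, O) = 42 (I(j, O) = 7*(2*(1 + 2) + 0) = 7*(2*3 + 0) = 7*(6 + 0) = 7*6 = 42)
28 - 12*I(3, 5) = 28 - 12*42 = 28 - 504 = -476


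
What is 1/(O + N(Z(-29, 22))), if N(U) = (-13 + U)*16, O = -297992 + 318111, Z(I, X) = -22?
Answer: 1/19559 ≈ 5.1127e-5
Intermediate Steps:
O = 20119
N(U) = -208 + 16*U
1/(O + N(Z(-29, 22))) = 1/(20119 + (-208 + 16*(-22))) = 1/(20119 + (-208 - 352)) = 1/(20119 - 560) = 1/19559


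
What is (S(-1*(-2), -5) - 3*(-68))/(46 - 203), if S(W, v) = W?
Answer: -206/157 ≈ -1.3121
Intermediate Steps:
(S(-1*(-2), -5) - 3*(-68))/(46 - 203) = (-1*(-2) - 3*(-68))/(46 - 203) = (2 + 204)/(-157) = 206*(-1/157) = -206/157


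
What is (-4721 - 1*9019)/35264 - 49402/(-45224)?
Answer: 35022949/49836848 ≈ 0.70275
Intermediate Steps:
(-4721 - 1*9019)/35264 - 49402/(-45224) = (-4721 - 9019)*(1/35264) - 49402*(-1/45224) = -13740*1/35264 + 24701/22612 = -3435/8816 + 24701/22612 = 35022949/49836848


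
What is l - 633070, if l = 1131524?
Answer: 498454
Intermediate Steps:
l - 633070 = 1131524 - 633070 = 498454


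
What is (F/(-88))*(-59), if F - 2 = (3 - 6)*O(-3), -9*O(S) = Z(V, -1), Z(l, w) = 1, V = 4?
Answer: 413/264 ≈ 1.5644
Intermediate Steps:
O(S) = -⅑ (O(S) = -⅑*1 = -⅑)
F = 7/3 (F = 2 + (3 - 6)*(-⅑) = 2 - 3*(-⅑) = 2 + ⅓ = 7/3 ≈ 2.3333)
(F/(-88))*(-59) = ((7/3)/(-88))*(-59) = ((7/3)*(-1/88))*(-59) = -7/264*(-59) = 413/264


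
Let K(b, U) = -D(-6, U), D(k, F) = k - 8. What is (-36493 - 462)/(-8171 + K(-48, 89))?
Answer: 36955/8157 ≈ 4.5305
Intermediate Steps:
D(k, F) = -8 + k
K(b, U) = 14 (K(b, U) = -(-8 - 6) = -1*(-14) = 14)
(-36493 - 462)/(-8171 + K(-48, 89)) = (-36493 - 462)/(-8171 + 14) = -36955/(-8157) = -36955*(-1/8157) = 36955/8157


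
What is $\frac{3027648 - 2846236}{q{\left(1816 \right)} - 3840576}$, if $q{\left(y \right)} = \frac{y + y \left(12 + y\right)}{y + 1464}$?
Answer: $- \frac{10625560}{224888711} \approx -0.047248$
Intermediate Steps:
$q{\left(y \right)} = \frac{y + y \left(12 + y\right)}{1464 + y}$
$\frac{3027648 - 2846236}{q{\left(1816 \right)} - 3840576} = \frac{3027648 - 2846236}{\frac{1816 \left(13 + 1816\right)}{1464 + 1816} - 3840576} = \frac{181412}{1816 \cdot \frac{1}{3280} \cdot 1829 - 3840576} = \frac{181412}{\frac{415183}{410} - 3840576} = \frac{181412}{- \frac{1574220977}{410}} = 181412 \left(- \frac{410}{1574220977}\right) = - \frac{10625560}{224888711}$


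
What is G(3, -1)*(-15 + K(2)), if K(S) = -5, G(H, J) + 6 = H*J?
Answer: 180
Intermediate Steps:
G(H, J) = -6 + H*J
G(3, -1)*(-15 + K(2)) = (-6 + 3*(-1))*(-15 - 5) = (-6 - 3)*(-20) = -9*(-20) = 180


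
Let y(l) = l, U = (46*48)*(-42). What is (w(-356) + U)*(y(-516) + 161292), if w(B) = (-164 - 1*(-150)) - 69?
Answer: -14923067544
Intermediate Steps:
U = -92736 (U = 2208*(-42) = -92736)
w(B) = -83 (w(B) = (-164 + 150) - 69 = -14 - 69 = -83)
(w(-356) + U)*(y(-516) + 161292) = (-83 - 92736)*(-516 + 161292) = -92819*160776 = -14923067544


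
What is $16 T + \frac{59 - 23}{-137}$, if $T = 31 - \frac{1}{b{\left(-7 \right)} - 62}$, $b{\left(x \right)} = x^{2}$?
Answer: $\frac{885100}{1781} \approx 496.97$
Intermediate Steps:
$T = \frac{404}{13}$ ($T = 31 - \frac{1}{\left(-7\right)^{2} - 62} = 31 - \frac{1}{49 - 62} = 31 - \frac{1}{-13} = 31 - - \frac{1}{13} = 31 + \frac{1}{13} = \frac{404}{13} \approx 31.077$)
$16 T + \frac{59 - 23}{-137} = 16 \cdot \frac{404}{13} + \frac{59 - 23}{-137} = \frac{6464}{13} + 36 \left(- \frac{1}{137}\right) = \frac{6464}{13} - \frac{36}{137} = \frac{885100}{1781}$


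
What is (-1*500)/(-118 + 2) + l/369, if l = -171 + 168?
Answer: 15346/3567 ≈ 4.3022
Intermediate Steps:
l = -3
(-1*500)/(-118 + 2) + l/369 = (-1*500)/(-118 + 2) - 3/369 = -500/(-116) - 3*1/369 = -500*(-1/116) - 1/123 = 125/29 - 1/123 = 15346/3567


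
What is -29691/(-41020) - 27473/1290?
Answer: -108864107/5291580 ≈ -20.573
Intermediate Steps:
-29691/(-41020) - 27473/1290 = -29691*(-1/41020) - 27473*1/1290 = 29691/41020 - 27473/1290 = -108864107/5291580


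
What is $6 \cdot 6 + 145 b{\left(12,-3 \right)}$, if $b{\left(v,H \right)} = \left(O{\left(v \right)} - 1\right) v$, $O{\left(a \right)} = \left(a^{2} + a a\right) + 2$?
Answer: $502896$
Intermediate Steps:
$O{\left(a \right)} = 2 + 2 a^{2}$ ($O{\left(a \right)} = \left(a^{2} + a^{2}\right) + 2 = 2 a^{2} + 2 = 2 + 2 a^{2}$)
$b{\left(v,H \right)} = v \left(1 + 2 v^{2}\right)$ ($b{\left(v,H \right)} = \left(\left(2 + 2 v^{2}\right) - 1\right) v = \left(1 + 2 v^{2}\right) v = v \left(1 + 2 v^{2}\right)$)
$6 \cdot 6 + 145 b{\left(12,-3 \right)} = 6 \cdot 6 + 145 \left(12 + 2 \cdot 12^{3}\right) = 36 + 145 \left(12 + 2 \cdot 1728\right) = 36 + 145 \left(12 + 3456\right) = 36 + 145 \cdot 3468 = 36 + 502860 = 502896$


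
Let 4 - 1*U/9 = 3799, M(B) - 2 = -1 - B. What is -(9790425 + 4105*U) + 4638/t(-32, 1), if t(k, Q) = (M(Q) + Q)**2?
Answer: 130420488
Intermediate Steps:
M(B) = 1 - B (M(B) = 2 + (-1 - B) = 1 - B)
U = -34155 (U = 36 - 9*3799 = 36 - 34191 = -34155)
t(k, Q) = 1 (t(k, Q) = ((1 - Q) + Q)**2 = 1**2 = 1)
-(9790425 + 4105*U) + 4638/t(-32, 1) = -4105/(1/(-34155 + 2385)) + 4638/1 = -4105/(1/(-31770)) + 4638*1 = -4105/(-1/31770) + 4638 = -4105*(-31770) + 4638 = 130415850 + 4638 = 130420488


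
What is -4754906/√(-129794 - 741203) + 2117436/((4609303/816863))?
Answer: 1729655123268/4609303 + 4754906*I*√870997/870997 ≈ 3.7525e+5 + 5094.9*I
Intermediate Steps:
-4754906/√(-129794 - 741203) + 2117436/((4609303/816863)) = -4754906*(-I*√870997/870997) + 2117436/((4609303*(1/816863))) = -4754906*(-I*√870997/870997) + 2117436/(4609303/816863) = -(-4754906)*I*√870997/870997 + 2117436*(816863/4609303) = 4754906*I*√870997/870997 + 1729655123268/4609303 = 1729655123268/4609303 + 4754906*I*√870997/870997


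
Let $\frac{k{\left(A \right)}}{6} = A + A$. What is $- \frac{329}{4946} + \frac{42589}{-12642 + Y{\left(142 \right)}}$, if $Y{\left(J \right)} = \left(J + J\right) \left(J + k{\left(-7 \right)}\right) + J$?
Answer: $\frac{104669203}{9822756} \approx 10.656$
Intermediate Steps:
$k{\left(A \right)} = 12 A$ ($k{\left(A \right)} = 6 \left(A + A\right) = 6 \cdot 2 A = 12 A$)
$Y{\left(J \right)} = J + 2 J \left(-84 + J\right)$ ($Y{\left(J \right)} = \left(J + J\right) \left(J + 12 \left(-7\right)\right) + J = 2 J \left(J - 84\right) + J = 2 J \left(-84 + J\right) + J = J + 2 J \left(-84 + J\right)$)
$- \frac{329}{4946} + \frac{42589}{-12642 + Y{\left(142 \right)}} = - \frac{329}{4946} + \frac{42589}{-12642 + 142 \left(-167 + 2 \cdot 142\right)} = \left(-329\right) \frac{1}{4946} + \frac{42589}{-12642 + 142 \left(-167 + 284\right)} = - \frac{329}{4946} + \frac{42589}{-12642 + 142 \cdot 117} = - \frac{329}{4946} + \frac{42589}{-12642 + 16614} = - \frac{329}{4946} + \frac{42589}{3972} = \frac{104669203}{9822756}$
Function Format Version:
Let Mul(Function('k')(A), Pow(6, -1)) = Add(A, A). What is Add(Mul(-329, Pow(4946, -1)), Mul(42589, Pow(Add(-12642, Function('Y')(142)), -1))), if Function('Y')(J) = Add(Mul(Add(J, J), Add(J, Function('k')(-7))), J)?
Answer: Rational(104669203, 9822756) ≈ 10.656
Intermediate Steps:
Function('k')(A) = Mul(12, A) (Function('k')(A) = Mul(6, Add(A, A)) = Mul(6, Mul(2, A)) = Mul(12, A))
Function('Y')(J) = Add(J, Mul(2, J, Add(-84, J))) (Function('Y')(J) = Add(Mul(Add(J, J), Add(J, Mul(12, -7))), J) = Add(Mul(Mul(2, J), Add(J, -84)), J) = Add(Mul(Mul(2, J), Add(-84, J)), J) = Add(Mul(2, J, Add(-84, J)), J) = Add(J, Mul(2, J, Add(-84, J))))
Add(Mul(-329, Pow(4946, -1)), Mul(42589, Pow(Add(-12642, Function('Y')(142)), -1))) = Add(Mul(-329, Pow(4946, -1)), Mul(42589, Pow(Add(-12642, Mul(142, Add(-167, Mul(2, 142)))), -1))) = Add(Mul(-329, Rational(1, 4946)), Mul(42589, Pow(Add(-12642, Mul(142, Add(-167, 284))), -1))) = Add(Rational(-329, 4946), Mul(42589, Pow(Add(-12642, Mul(142, 117)), -1))) = Add(Rational(-329, 4946), Mul(42589, Pow(Add(-12642, 16614), -1))) = Add(Rational(-329, 4946), Mul(42589, Pow(3972, -1))) = Add(Rational(-329, 4946), Mul(42589, Rational(1, 3972))) = Add(Rational(-329, 4946), Rational(42589, 3972)) = Rational(104669203, 9822756)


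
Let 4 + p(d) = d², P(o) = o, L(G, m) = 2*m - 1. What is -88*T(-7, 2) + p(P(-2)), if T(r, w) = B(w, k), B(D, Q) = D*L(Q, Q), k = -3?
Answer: 1232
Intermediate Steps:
L(G, m) = -1 + 2*m
p(d) = -4 + d²
B(D, Q) = D*(-1 + 2*Q)
T(r, w) = -7*w (T(r, w) = w*(-1 + 2*(-3)) = w*(-1 - 6) = w*(-7) = -7*w)
-88*T(-7, 2) + p(P(-2)) = -(-616)*2 + (-4 + (-2)²) = -88*(-14) + (-4 + 4) = 1232 + 0 = 1232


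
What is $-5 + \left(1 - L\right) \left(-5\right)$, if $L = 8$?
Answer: $30$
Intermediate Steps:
$-5 + \left(1 - L\right) \left(-5\right) = -5 + \left(1 - 8\right) \left(-5\right) = -5 - -35 = -5 + 35 = 30$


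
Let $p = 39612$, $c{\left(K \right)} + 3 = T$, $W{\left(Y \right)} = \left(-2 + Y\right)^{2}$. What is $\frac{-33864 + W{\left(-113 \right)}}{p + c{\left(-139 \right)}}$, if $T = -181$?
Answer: $- \frac{20639}{39428} \approx -0.52346$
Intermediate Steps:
$c{\left(K \right)} = -184$ ($c{\left(K \right)} = -3 - 181 = -184$)
$\frac{-33864 + W{\left(-113 \right)}}{p + c{\left(-139 \right)}} = \frac{-33864 + \left(-2 - 113\right)^{2}}{39612 - 184} = \frac{-33864 + \left(-115\right)^{2}}{39428} = \left(-33864 + 13225\right) \frac{1}{39428} = \left(-20639\right) \frac{1}{39428} = - \frac{20639}{39428}$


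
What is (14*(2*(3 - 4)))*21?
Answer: -588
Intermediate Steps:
(14*(2*(3 - 4)))*21 = (14*(2*(-1)))*21 = (14*(-2))*21 = -28*21 = -588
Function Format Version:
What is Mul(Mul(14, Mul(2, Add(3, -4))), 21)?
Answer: -588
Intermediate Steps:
Mul(Mul(14, Mul(2, Add(3, -4))), 21) = Mul(Mul(14, Mul(2, -1)), 21) = Mul(Mul(14, -2), 21) = Mul(-28, 21) = -588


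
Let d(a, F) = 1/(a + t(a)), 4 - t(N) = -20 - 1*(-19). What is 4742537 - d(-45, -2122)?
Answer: 189701481/40 ≈ 4.7425e+6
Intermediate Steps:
t(N) = 5 (t(N) = 4 - (-20 - 1*(-19)) = 4 - (-20 + 19) = 4 - 1*(-1) = 4 + 1 = 5)
d(a, F) = 1/(5 + a) (d(a, F) = 1/(a + 5) = 1/(5 + a))
4742537 - d(-45, -2122) = 4742537 - 1/(5 - 45) = 4742537 - 1/(-40) = 4742537 - 1*(-1/40) = 4742537 + 1/40 = 189701481/40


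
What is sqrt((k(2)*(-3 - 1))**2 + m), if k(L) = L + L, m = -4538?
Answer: I*sqrt(4282) ≈ 65.437*I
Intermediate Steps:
k(L) = 2*L
sqrt((k(2)*(-3 - 1))**2 + m) = sqrt(((2*2)*(-3 - 1))**2 - 4538) = sqrt((4*(-4))**2 - 4538) = sqrt((-16)**2 - 4538) = sqrt(256 - 4538) = sqrt(-4282) = I*sqrt(4282)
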